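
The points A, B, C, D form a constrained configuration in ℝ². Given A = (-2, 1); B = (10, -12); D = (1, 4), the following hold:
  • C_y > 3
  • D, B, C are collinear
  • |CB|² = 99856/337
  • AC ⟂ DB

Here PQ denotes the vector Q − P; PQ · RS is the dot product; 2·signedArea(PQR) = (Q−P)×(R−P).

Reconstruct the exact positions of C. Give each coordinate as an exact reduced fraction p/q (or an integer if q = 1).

1. C_x = 526/337  [D, B, C are collinear ∩ AC ⟂ DB]
2. C_y = 1012/337  [D, B, C are collinear ∩ AC ⟂ DB]
   → C = (526/337, 1012/337)

C = (526/337, 1012/337)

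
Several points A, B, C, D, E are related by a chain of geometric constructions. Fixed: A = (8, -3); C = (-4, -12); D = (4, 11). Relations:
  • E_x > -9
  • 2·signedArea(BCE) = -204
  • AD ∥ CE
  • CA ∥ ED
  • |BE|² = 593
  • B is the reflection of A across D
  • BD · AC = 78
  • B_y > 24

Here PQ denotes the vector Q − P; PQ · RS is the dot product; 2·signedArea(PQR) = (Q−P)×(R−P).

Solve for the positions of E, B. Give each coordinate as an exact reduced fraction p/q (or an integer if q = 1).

1. E_x = -8  [CA ∥ ED ∩ AD ∥ CE]
2. E_y = 2  [CA ∥ ED ∩ AD ∥ CE]
   → E = (-8, 2)
3. B_x = 0  [B is the reflection of A across D]
4. B_y = 25  [B is the reflection of A across D]
   → B = (0, 25)

B = (0, 25)
E = (-8, 2)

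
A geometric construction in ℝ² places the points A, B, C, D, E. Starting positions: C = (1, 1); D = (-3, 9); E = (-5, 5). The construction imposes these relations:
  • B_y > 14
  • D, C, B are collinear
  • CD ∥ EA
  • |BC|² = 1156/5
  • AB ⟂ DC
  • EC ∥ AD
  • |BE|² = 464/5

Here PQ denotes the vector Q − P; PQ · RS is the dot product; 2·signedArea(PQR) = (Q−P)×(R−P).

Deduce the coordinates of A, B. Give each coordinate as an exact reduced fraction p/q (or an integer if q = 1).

A = (-9, 13)
B = (-29/5, 73/5)

1. A_x = -9  [EC ∥ AD ∩ CD ∥ EA]
2. A_y = 13  [EC ∥ AD ∩ CD ∥ EA]
   → A = (-9, 13)
3. B_x = -29/5  [D, C, B are collinear ∩ AB ⟂ DC]
4. B_y = 73/5  [D, C, B are collinear ∩ AB ⟂ DC]
   → B = (-29/5, 73/5)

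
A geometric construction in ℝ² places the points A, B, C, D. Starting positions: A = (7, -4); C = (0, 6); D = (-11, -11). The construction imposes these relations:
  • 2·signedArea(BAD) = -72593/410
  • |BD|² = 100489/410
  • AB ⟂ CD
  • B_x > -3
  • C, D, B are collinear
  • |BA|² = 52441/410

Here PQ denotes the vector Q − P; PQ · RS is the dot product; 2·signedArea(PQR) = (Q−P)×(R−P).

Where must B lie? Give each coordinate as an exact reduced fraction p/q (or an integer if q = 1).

1. B_x = -1023/410  [C, D, B are collinear ∩ AB ⟂ CD]
2. B_y = 879/410  [C, D, B are collinear ∩ AB ⟂ CD]
   → B = (-1023/410, 879/410)

B = (-1023/410, 879/410)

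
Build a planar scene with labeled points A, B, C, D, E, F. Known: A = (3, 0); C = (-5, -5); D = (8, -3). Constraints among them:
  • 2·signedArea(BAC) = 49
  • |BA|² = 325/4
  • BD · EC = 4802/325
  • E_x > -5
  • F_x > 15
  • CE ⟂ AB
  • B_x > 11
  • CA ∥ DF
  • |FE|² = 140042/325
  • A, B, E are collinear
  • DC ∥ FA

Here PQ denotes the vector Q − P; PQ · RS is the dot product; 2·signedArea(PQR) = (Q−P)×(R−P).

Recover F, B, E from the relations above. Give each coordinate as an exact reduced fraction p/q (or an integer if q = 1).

1. F_x = 16  [DC ∥ FA ∩ CA ∥ DF]
2. F_y = 2  [DC ∥ FA ∩ CA ∥ DF]
   → F = (16, 2)
3. B_x = 12  [line 5·x + -8·y + -64 = 0 ∩ |BA|² = 325/4]
4. B_y = -1/2  [line 5·x + -8·y + -64 = 0 ∩ |BA|² = 325/4]
   → B = (12, -1/2)
5. E_x = -1527/325  [BD · EC = 4802/325 ∩ A, B, E are collinear]
6. E_y = 139/325  [BD · EC = 4802/325 ∩ A, B, E are collinear]
   → E = (-1527/325, 139/325)

B = (12, -1/2)
E = (-1527/325, 139/325)
F = (16, 2)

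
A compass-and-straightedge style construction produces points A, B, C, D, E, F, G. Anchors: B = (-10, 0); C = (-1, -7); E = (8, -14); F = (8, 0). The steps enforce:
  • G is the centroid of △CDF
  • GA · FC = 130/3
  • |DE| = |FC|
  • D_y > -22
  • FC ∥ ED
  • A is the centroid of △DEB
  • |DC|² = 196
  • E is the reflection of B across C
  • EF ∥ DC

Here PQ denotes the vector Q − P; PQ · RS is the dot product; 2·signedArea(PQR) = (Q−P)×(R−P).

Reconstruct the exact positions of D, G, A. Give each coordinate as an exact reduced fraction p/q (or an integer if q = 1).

1. D_x = -1  [EF ∥ DC ∩ FC ∥ ED]
2. D_y = -21  [EF ∥ DC ∩ FC ∥ ED]
   → D = (-1, -21)
3. G_x = 2  [G is the centroid of △CDF]
4. G_y = -28/3  [G is the centroid of △CDF]
   → G = (2, -28/3)
5. A_x = -1  [A is the centroid of △DEB]
6. A_y = -35/3  [A is the centroid of △DEB]
   → A = (-1, -35/3)

A = (-1, -35/3)
D = (-1, -21)
G = (2, -28/3)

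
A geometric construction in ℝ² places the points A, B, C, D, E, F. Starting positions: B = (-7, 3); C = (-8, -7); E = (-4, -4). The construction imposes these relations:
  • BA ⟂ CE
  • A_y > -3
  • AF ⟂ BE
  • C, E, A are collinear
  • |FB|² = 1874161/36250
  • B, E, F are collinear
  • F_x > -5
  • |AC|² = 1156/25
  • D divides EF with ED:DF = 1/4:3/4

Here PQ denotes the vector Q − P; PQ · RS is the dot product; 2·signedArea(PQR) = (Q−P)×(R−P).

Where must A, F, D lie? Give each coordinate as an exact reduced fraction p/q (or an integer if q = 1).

A = (-64/25, -73/25)
D = (-23443/5800, -22633/5800)
F = (-6043/1450, -5233/1450)

1. A_x = -64/25  [C, E, A are collinear ∩ BA ⟂ CE]
2. A_y = -73/25  [C, E, A are collinear ∩ BA ⟂ CE]
   → A = (-64/25, -73/25)
3. F_x = -6043/1450  [B, E, F are collinear ∩ AF ⟂ BE]
4. F_y = -5233/1450  [B, E, F are collinear ∩ AF ⟂ BE]
   → F = (-6043/1450, -5233/1450)
5. D_x = -23443/5800  [D divides EF with ED:DF = 1/4:3/4]
6. D_y = -22633/5800  [D divides EF with ED:DF = 1/4:3/4]
   → D = (-23443/5800, -22633/5800)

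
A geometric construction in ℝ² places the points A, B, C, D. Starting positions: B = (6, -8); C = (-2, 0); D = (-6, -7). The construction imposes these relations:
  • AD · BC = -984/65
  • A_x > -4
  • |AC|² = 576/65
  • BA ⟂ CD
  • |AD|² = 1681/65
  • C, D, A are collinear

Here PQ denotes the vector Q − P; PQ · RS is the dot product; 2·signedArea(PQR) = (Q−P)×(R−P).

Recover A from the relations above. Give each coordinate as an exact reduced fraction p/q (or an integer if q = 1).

1. A_x = -226/65  [C, D, A are collinear ∩ BA ⟂ CD]
2. A_y = -168/65  [C, D, A are collinear ∩ BA ⟂ CD]
   → A = (-226/65, -168/65)

A = (-226/65, -168/65)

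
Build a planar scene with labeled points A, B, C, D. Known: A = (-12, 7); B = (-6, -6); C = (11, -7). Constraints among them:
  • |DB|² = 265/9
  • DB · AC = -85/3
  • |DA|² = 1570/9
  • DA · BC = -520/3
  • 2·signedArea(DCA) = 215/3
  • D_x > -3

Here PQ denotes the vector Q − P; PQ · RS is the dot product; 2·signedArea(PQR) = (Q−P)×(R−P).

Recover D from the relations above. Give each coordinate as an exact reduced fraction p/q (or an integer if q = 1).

D = (-7/3, -2)

1. D_x = -7/3  [DA · BC = -520/3 ∩ 2·signedArea(DCA) = 215/3]
2. D_y = -2  [DA · BC = -520/3 ∩ 2·signedArea(DCA) = 215/3]
   → D = (-7/3, -2)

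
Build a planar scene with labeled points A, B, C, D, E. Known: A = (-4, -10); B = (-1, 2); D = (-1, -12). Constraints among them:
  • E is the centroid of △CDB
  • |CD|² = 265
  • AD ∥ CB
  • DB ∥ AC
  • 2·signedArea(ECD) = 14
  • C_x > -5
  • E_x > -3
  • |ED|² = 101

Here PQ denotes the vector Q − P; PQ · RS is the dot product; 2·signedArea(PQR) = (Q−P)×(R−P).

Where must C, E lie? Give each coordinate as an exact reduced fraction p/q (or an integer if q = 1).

1. C_x = -4  [AD ∥ CB ∩ DB ∥ AC]
2. C_y = 4  [AD ∥ CB ∩ DB ∥ AC]
   → C = (-4, 4)
3. E_x = -2  [E is the centroid of △CDB]
4. E_y = -2  [E is the centroid of △CDB]
   → E = (-2, -2)

C = (-4, 4)
E = (-2, -2)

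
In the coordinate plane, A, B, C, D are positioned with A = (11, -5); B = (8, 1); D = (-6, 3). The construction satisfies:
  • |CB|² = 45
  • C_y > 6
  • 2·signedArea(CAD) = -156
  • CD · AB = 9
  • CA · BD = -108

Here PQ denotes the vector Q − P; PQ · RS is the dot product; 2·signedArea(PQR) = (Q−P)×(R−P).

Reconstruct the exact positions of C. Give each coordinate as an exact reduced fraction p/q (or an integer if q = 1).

C = (5, 7)

1. C_x = 5  [2·signedArea(CAD) = -156 ∩ CD · AB = 9]
2. C_y = 7  [2·signedArea(CAD) = -156 ∩ CD · AB = 9]
   → C = (5, 7)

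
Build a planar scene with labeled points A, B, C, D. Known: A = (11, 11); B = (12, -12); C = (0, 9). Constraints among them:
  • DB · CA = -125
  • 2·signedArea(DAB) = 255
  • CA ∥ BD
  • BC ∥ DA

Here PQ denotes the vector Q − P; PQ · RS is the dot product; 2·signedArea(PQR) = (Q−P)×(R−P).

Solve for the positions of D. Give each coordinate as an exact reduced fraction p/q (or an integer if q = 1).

D = (23, -10)

1. D_x = 23  [BC ∥ DA ∩ CA ∥ BD]
2. D_y = -10  [BC ∥ DA ∩ CA ∥ BD]
   → D = (23, -10)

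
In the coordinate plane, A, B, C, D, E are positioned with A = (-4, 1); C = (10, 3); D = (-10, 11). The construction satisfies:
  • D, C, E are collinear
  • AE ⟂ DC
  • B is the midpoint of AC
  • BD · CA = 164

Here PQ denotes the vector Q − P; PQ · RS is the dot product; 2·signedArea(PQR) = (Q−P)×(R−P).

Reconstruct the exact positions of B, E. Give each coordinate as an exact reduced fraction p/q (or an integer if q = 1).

B = (3, 2)
E = (-40/29, 219/29)

1. B_x = 3  [B is the midpoint of AC]
2. B_y = 2  [B is the midpoint of AC]
   → B = (3, 2)
3. E_x = -40/29  [D, C, E are collinear ∩ AE ⟂ DC]
4. E_y = 219/29  [D, C, E are collinear ∩ AE ⟂ DC]
   → E = (-40/29, 219/29)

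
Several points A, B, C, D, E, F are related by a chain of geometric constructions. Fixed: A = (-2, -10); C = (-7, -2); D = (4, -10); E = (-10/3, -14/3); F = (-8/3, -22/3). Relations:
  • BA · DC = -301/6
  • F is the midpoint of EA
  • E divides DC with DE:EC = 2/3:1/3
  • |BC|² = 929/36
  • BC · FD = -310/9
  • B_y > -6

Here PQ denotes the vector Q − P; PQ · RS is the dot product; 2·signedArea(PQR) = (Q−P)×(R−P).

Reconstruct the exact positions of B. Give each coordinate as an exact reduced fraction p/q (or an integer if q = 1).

1. B_x = -19/6  [BC · FD = -310/9 ∩ BA · DC = -301/6]
2. B_y = -16/3  [BC · FD = -310/9 ∩ BA · DC = -301/6]
   → B = (-19/6, -16/3)

B = (-19/6, -16/3)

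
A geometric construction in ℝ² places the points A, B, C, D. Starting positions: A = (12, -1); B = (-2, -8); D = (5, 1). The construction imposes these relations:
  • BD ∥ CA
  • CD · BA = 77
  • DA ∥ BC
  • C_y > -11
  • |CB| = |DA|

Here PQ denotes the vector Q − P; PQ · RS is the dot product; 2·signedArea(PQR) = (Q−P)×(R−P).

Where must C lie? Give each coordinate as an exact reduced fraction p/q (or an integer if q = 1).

1. C_x = 5  [BD ∥ CA ∩ DA ∥ BC]
2. C_y = -10  [BD ∥ CA ∩ DA ∥ BC]
   → C = (5, -10)

C = (5, -10)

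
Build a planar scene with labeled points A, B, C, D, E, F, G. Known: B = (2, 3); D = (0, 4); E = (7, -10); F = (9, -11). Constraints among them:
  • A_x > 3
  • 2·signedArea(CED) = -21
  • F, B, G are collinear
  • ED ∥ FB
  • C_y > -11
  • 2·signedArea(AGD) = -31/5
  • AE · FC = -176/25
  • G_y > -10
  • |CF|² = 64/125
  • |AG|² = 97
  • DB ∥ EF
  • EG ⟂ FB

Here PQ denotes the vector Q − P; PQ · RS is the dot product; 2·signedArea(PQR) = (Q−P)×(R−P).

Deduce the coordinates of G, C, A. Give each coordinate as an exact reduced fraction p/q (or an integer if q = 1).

1. G_x = 41/5  [F, B, G are collinear ∩ EG ⟂ FB]
2. G_y = -47/5  [F, B, G are collinear ∩ EG ⟂ FB]
   → G = (41/5, -47/5)
3. C_x = 217/25  [line -14·x + -7·y + 49 = 0 ∩ |CF|² = 64/125]
4. C_y = -259/25  [line -14·x + -7·y + 49 = 0 ∩ |CF|² = 64/125]
   → C = (217/25, -259/25)
5. A_x = 17/5  [AE · FC = -176/25 ∩ 2·signedArea(AGD) = -31/5]
6. A_y = -4/5  [AE · FC = -176/25 ∩ 2·signedArea(AGD) = -31/5]
   → A = (17/5, -4/5)

A = (17/5, -4/5)
C = (217/25, -259/25)
G = (41/5, -47/5)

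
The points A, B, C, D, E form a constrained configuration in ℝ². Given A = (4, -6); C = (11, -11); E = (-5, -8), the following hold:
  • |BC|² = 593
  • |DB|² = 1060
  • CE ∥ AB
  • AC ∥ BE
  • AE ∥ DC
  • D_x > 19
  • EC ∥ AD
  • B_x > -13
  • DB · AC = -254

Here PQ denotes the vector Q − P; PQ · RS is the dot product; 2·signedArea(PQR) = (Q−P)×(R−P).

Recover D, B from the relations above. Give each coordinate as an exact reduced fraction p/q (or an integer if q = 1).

1. D_x = 20  [AE ∥ DC ∩ EC ∥ AD]
2. D_y = -9  [AE ∥ DC ∩ EC ∥ AD]
   → D = (20, -9)
3. B_x = -12  [AC ∥ BE ∩ CE ∥ AB]
4. B_y = -3  [AC ∥ BE ∩ CE ∥ AB]
   → B = (-12, -3)

B = (-12, -3)
D = (20, -9)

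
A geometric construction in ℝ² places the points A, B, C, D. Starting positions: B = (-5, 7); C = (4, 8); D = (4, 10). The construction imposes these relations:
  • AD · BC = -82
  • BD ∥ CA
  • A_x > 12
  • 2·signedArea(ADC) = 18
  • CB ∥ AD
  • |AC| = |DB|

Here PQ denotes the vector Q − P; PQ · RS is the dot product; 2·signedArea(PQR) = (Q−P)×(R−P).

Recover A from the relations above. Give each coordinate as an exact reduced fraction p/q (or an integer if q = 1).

1. A_x = 13  [CB ∥ AD ∩ BD ∥ CA]
2. A_y = 11  [CB ∥ AD ∩ BD ∥ CA]
   → A = (13, 11)

A = (13, 11)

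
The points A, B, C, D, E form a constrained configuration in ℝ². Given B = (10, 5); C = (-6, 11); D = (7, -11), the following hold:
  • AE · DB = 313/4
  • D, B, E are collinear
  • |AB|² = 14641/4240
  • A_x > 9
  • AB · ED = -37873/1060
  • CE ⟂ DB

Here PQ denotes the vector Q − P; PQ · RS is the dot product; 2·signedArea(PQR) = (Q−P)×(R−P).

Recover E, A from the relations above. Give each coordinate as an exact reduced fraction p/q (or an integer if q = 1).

A = (10237/1060, 841/265)
E = (2794/265, 2093/265)

1. E_x = 2794/265  [D, B, E are collinear ∩ CE ⟂ DB]
2. E_y = 2093/265  [D, B, E are collinear ∩ CE ⟂ DB]
   → E = (2794/265, 2093/265)
3. A_x = 10237/1060  [line -3·x + -16·y + 319/4 = 0 ∩ |AB|² = 14641/4240]
4. A_y = 841/265  [line -3·x + -16·y + 319/4 = 0 ∩ |AB|² = 14641/4240]
   → A = (10237/1060, 841/265)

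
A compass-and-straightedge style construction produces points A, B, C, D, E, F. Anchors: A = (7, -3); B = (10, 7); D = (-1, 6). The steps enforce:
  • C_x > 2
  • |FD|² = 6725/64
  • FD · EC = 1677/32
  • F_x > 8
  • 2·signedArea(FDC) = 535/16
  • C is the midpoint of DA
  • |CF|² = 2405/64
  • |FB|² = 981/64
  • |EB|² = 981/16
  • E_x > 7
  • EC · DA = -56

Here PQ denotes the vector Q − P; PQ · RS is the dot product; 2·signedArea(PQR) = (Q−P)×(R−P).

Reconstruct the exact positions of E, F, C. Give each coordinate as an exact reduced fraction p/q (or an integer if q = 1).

C = (3, 3/2)
E = (31/4, -1/2)
F = (71/8, 13/4)

1. C_x = 3  [C is the midpoint of DA]
2. C_y = 3/2  [C is the midpoint of DA]
   → C = (3, 3/2)
3. F_x = 71/8  [line 9/2·x + 4·y + -847/16 = 0 ∩ |FD|² = 6725/64]
4. F_y = 13/4  [line 9/2·x + 4·y + -847/16 = 0 ∩ |FD|² = 6725/64]
   → F = (71/8, 13/4)
5. E_x = 31/4  [EC · DA = -56 ∩ FD · EC = 1677/32]
6. E_y = -1/2  [EC · DA = -56 ∩ FD · EC = 1677/32]
   → E = (31/4, -1/2)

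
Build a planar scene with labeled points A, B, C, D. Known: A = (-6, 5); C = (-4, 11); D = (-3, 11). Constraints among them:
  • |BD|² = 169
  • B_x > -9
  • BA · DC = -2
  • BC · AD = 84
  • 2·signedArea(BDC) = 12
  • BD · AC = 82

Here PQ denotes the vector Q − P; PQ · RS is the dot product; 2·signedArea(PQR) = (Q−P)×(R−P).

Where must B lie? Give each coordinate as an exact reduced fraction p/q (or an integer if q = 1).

B = (-8, -1)

1. B_x = -8  [BA · DC = -2 ∩ BC · AD = 84]
2. B_y = -1  [BA · DC = -2 ∩ BC · AD = 84]
   → B = (-8, -1)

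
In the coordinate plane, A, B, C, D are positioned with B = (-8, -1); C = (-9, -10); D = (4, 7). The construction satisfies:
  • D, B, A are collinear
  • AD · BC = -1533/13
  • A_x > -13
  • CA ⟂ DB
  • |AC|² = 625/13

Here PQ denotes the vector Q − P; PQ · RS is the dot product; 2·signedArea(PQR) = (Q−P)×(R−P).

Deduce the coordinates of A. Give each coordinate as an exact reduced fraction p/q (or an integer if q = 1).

A = (-167/13, -55/13)

1. A_x = -167/13  [D, B, A are collinear ∩ CA ⟂ DB]
2. A_y = -55/13  [D, B, A are collinear ∩ CA ⟂ DB]
   → A = (-167/13, -55/13)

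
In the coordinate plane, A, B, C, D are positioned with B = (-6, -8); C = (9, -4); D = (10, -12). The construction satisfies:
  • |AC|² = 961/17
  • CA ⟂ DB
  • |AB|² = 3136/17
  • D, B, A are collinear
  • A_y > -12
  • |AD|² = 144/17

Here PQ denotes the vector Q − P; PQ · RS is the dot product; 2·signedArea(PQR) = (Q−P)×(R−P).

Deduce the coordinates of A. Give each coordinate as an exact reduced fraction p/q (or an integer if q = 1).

A = (122/17, -192/17)

1. A_x = 122/17  [D, B, A are collinear ∩ CA ⟂ DB]
2. A_y = -192/17  [D, B, A are collinear ∩ CA ⟂ DB]
   → A = (122/17, -192/17)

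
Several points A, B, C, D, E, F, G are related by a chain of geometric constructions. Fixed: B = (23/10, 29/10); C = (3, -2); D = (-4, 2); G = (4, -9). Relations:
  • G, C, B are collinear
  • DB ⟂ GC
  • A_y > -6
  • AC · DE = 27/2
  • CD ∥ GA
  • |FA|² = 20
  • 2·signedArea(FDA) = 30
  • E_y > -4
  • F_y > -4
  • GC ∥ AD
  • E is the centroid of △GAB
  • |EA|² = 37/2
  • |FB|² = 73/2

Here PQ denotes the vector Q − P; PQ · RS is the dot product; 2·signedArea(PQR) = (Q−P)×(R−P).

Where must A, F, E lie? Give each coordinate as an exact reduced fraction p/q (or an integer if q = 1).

A = (-3, -5)
E = (11/10, -37/10)
F = (1, -3)

1. A_x = -3  [GC ∥ AD ∩ CD ∥ GA]
2. A_y = -5  [GC ∥ AD ∩ CD ∥ GA]
   → A = (-3, -5)
3. F_x = 1  [line 7·x + 1·y + -4 = 0 ∩ |FA|² = 20]
4. F_y = -3  [line 7·x + 1·y + -4 = 0 ∩ |FA|² = 20]
   → F = (1, -3)
5. E_x = 11/10  [E is the centroid of △GAB]
6. E_y = -37/10  [E is the centroid of △GAB]
   → E = (11/10, -37/10)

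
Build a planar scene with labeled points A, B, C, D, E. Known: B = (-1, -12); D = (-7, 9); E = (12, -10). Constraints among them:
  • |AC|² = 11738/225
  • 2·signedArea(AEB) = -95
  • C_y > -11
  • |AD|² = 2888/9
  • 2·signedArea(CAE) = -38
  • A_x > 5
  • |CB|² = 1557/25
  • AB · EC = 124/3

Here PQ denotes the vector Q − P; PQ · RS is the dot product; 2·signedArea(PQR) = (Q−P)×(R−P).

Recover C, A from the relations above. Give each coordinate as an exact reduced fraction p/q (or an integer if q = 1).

A = (17/3, -11/3)
C = (34/5, -54/5)

1. A_x = 17/3  [line 2·x + -13·y + -59 = 0 ∩ |AD|² = 2888/9]
2. A_y = -11/3  [line 2·x + -13·y + -59 = 0 ∩ |AD|² = 2888/9]
   → A = (17/3, -11/3)
3. C_x = 34/5  [2·signedArea(CAE) = -38 ∩ AB · EC = 124/3]
4. C_y = -54/5  [2·signedArea(CAE) = -38 ∩ AB · EC = 124/3]
   → C = (34/5, -54/5)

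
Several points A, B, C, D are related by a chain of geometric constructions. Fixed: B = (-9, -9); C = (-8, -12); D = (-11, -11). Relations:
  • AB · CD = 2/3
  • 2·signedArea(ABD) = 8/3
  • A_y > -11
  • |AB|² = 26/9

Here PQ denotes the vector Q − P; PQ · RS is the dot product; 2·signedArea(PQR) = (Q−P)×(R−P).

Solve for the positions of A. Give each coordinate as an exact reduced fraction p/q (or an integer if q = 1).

A = (-28/3, -32/3)

1. A_x = -28/3  [AB · CD = 2/3 ∩ 2·signedArea(ABD) = 8/3]
2. A_y = -32/3  [AB · CD = 2/3 ∩ 2·signedArea(ABD) = 8/3]
   → A = (-28/3, -32/3)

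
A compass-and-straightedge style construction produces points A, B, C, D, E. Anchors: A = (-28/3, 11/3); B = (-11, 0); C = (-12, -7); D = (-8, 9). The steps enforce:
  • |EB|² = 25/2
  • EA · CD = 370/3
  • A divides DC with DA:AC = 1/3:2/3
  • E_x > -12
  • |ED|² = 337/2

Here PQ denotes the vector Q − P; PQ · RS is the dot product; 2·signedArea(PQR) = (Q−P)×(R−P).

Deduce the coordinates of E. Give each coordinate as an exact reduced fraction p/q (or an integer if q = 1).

1. E_x = -23/2  [line -4·x + -16·y + -102 = 0 ∩ |EB|² = 25/2]
2. E_y = -7/2  [line -4·x + -16·y + -102 = 0 ∩ |EB|² = 25/2]
   → E = (-23/2, -7/2)

E = (-23/2, -7/2)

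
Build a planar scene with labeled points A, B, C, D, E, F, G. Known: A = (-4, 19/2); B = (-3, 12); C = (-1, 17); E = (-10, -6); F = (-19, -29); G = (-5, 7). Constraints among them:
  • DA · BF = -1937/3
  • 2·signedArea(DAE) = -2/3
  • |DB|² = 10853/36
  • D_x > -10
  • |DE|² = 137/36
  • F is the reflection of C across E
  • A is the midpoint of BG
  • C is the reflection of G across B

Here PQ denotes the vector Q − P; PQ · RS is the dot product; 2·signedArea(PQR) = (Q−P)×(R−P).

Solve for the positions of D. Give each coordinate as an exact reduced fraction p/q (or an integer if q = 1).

D = (-28/3, -25/6)

1. D_x = -28/3  [2·signedArea(DAE) = -2/3 ∩ DA · BF = -1937/3]
2. D_y = -25/6  [2·signedArea(DAE) = -2/3 ∩ DA · BF = -1937/3]
   → D = (-28/3, -25/6)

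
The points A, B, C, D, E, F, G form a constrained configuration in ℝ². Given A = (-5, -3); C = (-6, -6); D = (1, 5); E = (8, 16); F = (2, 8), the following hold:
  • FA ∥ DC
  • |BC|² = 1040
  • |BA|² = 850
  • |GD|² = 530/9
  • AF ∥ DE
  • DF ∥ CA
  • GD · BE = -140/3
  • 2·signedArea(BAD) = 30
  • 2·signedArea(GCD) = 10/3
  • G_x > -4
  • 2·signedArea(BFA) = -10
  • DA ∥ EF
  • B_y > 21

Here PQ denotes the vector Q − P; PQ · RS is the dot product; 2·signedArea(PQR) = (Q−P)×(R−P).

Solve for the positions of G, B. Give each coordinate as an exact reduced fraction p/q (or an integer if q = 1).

B = (10, 22)
G = (-10/3, -4/3)

1. B_x = 10  [2·signedArea(BAD) = 30 ∩ 2·signedArea(BFA) = -10]
2. B_y = 22  [2·signedArea(BAD) = 30 ∩ 2·signedArea(BFA) = -10]
   → B = (10, 22)
3. G_x = -10/3  [2·signedArea(GCD) = 10/3 ∩ GD · BE = -140/3]
4. G_y = -4/3  [2·signedArea(GCD) = 10/3 ∩ GD · BE = -140/3]
   → G = (-10/3, -4/3)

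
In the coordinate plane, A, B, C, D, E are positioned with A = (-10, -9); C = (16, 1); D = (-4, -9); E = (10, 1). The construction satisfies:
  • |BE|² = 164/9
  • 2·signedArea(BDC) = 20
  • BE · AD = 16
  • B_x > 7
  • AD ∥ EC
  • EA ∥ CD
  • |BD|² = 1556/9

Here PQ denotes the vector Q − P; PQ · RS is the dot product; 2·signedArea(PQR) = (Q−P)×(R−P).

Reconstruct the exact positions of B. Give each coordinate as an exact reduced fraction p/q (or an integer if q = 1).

B = (22/3, -7/3)

1. B_x = 22/3  [BE · AD = 16 ∩ 2·signedArea(BDC) = 20]
2. B_y = -7/3  [BE · AD = 16 ∩ 2·signedArea(BDC) = 20]
   → B = (22/3, -7/3)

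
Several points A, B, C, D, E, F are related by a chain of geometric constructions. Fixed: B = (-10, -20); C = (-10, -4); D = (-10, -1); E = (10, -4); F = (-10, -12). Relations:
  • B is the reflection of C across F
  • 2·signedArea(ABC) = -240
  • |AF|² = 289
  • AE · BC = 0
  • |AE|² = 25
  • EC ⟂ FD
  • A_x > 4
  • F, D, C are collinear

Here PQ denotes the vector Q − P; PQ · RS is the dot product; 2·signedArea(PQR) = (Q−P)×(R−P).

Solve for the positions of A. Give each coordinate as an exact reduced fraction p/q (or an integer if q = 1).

A = (5, -4)

1. A_x = 5  [AE · BC = 0 ∩ 2·signedArea(ABC) = -240]
2. A_y = -4  [AE · BC = 0 ∩ 2·signedArea(ABC) = -240]
   → A = (5, -4)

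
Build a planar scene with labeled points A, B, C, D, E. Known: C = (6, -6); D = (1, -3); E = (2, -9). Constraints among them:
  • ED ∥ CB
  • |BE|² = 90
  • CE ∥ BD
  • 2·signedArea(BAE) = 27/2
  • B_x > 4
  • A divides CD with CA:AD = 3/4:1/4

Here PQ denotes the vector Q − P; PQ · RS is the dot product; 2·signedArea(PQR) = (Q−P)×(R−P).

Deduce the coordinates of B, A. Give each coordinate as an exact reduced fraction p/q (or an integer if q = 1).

1. B_x = 5  [CE ∥ BD ∩ ED ∥ CB]
2. B_y = 0  [CE ∥ BD ∩ ED ∥ CB]
   → B = (5, 0)
3. A_x = 9/4  [A divides CD with CA:AD = 3/4:1/4]
4. A_y = -15/4  [A divides CD with CA:AD = 3/4:1/4]
   → A = (9/4, -15/4)

A = (9/4, -15/4)
B = (5, 0)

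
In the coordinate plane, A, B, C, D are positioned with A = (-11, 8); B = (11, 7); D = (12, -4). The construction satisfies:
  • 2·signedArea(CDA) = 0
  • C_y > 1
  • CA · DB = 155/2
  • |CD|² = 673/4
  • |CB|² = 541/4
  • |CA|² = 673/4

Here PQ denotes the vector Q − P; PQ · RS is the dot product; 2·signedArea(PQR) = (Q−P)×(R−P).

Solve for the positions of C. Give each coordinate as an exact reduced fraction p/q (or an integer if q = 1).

1. C_x = 1/2  [2·signedArea(CDA) = 0 ∩ CA · DB = 155/2]
2. C_y = 2  [2·signedArea(CDA) = 0 ∩ CA · DB = 155/2]
   → C = (1/2, 2)

C = (1/2, 2)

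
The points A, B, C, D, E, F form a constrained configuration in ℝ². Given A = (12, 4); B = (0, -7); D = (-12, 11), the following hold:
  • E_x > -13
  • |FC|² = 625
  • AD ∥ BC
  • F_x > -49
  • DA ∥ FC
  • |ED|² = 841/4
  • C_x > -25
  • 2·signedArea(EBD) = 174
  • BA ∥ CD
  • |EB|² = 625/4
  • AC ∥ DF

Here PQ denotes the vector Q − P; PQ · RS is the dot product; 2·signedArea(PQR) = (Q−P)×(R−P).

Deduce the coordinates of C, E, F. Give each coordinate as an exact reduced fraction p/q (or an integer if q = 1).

C = (-24, 0)
E = (-12, -7/2)
F = (-48, 7)

1. C_x = -24  [BA ∥ CD ∩ AD ∥ BC]
2. C_y = 0  [BA ∥ CD ∩ AD ∥ BC]
   → C = (-24, 0)
3. E_x = -12  [line -18·x + -12·y + -258 = 0 ∩ |ED|² = 841/4]
4. E_y = -7/2  [line -18·x + -12·y + -258 = 0 ∩ |ED|² = 841/4]
   → E = (-12, -7/2)
5. F_x = -48  [DA ∥ FC ∩ AC ∥ DF]
6. F_y = 7  [DA ∥ FC ∩ AC ∥ DF]
   → F = (-48, 7)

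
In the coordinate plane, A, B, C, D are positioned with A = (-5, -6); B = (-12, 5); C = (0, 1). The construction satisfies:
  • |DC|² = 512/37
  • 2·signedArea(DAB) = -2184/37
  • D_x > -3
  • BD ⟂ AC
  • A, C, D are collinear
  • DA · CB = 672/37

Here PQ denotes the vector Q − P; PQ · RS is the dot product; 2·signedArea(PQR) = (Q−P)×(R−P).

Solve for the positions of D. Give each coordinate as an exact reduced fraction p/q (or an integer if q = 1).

1. D_x = -80/37  [A, C, D are collinear ∩ BD ⟂ AC]
2. D_y = -75/37  [A, C, D are collinear ∩ BD ⟂ AC]
   → D = (-80/37, -75/37)

D = (-80/37, -75/37)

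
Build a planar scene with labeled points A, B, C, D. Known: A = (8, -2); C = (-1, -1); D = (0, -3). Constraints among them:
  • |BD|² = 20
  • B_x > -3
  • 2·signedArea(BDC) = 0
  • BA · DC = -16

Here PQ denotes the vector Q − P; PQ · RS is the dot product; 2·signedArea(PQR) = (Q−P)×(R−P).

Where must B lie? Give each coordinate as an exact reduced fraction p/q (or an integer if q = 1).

1. B_x = -2  [2·signedArea(BDC) = 0 ∩ BA · DC = -16]
2. B_y = 1  [2·signedArea(BDC) = 0 ∩ BA · DC = -16]
   → B = (-2, 1)

B = (-2, 1)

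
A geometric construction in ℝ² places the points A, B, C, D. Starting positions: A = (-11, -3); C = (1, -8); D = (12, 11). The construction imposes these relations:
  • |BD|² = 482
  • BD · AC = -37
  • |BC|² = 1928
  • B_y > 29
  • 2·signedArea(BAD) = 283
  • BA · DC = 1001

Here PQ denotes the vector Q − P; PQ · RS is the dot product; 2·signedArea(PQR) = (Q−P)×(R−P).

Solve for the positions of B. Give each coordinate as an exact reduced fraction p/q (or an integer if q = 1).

B = (23, 30)

1. B_x = 23  [BD · AC = -37 ∩ BA · DC = 1001]
2. B_y = 30  [BD · AC = -37 ∩ BA · DC = 1001]
   → B = (23, 30)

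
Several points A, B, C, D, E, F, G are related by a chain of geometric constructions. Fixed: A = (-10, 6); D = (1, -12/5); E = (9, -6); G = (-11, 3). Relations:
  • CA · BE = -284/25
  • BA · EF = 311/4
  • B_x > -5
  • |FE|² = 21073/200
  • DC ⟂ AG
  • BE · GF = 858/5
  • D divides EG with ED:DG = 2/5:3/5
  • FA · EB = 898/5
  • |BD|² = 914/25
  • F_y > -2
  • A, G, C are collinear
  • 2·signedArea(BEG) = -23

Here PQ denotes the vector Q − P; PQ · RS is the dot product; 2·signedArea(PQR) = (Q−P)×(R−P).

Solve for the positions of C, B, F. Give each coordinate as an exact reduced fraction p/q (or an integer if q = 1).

1. C_x = -571/50  [A, G, C are collinear ∩ DC ⟂ AG]
2. C_y = 87/50  [A, G, C are collinear ∩ DC ⟂ AG]
   → C = (-571/50, 87/50)
3. B_x = -4  [CA · BE = -284/25 ∩ 2·signedArea(BEG) = -23]
4. B_y = 1  [CA · BE = -284/25 ∩ 2·signedArea(BEG) = -23]
   → B = (-4, 1)
5. F_x = -1/4  [BE · GF = 858/5 ∩ BA · EF = 311/4]
6. F_y = -31/20  [BE · GF = 858/5 ∩ BA · EF = 311/4]
   → F = (-1/4, -31/20)

B = (-4, 1)
C = (-571/50, 87/50)
F = (-1/4, -31/20)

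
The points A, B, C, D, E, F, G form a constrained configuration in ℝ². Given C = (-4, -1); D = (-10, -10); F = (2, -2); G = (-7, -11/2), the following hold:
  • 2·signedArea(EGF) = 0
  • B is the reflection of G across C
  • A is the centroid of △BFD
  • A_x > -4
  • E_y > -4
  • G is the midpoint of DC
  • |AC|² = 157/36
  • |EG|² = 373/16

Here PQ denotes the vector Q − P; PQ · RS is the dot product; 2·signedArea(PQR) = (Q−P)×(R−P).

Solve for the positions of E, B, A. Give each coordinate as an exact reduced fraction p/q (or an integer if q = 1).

A = (-3, -17/6)
B = (-1, 7/2)
E = (-5/2, -15/4)

1. E_x = -5/2  [line -7/2·x + 9·y + 25 = 0 ∩ |EG|² = 373/16]
2. E_y = -15/4  [line -7/2·x + 9·y + 25 = 0 ∩ |EG|² = 373/16]
   → E = (-5/2, -15/4)
3. B_x = -1  [B is the reflection of G across C]
4. B_y = 7/2  [B is the reflection of G across C]
   → B = (-1, 7/2)
5. A_x = -3  [A is the centroid of △BFD]
6. A_y = -17/6  [A is the centroid of △BFD]
   → A = (-3, -17/6)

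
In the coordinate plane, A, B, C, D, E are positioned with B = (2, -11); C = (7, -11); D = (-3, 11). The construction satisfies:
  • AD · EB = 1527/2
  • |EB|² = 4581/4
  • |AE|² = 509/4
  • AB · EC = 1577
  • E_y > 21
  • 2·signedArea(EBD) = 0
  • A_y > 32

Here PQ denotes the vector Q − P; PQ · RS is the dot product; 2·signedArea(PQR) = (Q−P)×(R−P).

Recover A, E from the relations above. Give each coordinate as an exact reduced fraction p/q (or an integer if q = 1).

A = (-8, 33)
E = (-11/2, 22)

1. E_x = -11/2  [line -22·x + -5·y + -11 = 0 ∩ |EB|² = 4581/4]
2. E_y = 22  [line -22·x + -5·y + -11 = 0 ∩ |EB|² = 4581/4]
   → E = (-11/2, 22)
3. A_x = -8  [AB · EC = 1577 ∩ AD · EB = 1527/2]
4. A_y = 33  [AB · EC = 1577 ∩ AD · EB = 1527/2]
   → A = (-8, 33)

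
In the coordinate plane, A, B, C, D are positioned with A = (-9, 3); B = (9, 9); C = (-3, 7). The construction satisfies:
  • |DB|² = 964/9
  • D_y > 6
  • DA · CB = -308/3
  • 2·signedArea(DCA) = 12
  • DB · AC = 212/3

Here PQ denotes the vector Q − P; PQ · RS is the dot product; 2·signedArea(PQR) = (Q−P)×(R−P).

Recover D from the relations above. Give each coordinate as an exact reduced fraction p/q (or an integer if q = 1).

1. D_x = -1  [2·signedArea(DCA) = 12 ∩ DA · CB = -308/3]
2. D_y = 19/3  [2·signedArea(DCA) = 12 ∩ DA · CB = -308/3]
   → D = (-1, 19/3)

D = (-1, 19/3)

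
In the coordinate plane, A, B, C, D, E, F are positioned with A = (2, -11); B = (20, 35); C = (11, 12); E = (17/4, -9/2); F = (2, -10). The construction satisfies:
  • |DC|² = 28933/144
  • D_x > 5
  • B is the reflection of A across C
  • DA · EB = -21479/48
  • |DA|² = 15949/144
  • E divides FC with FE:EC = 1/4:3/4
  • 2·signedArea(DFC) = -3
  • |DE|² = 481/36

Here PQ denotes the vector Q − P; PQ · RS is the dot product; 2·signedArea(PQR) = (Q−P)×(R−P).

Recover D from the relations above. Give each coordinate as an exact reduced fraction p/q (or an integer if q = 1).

1. D_x = 23/4  [DA · EB = -21479/48 ∩ 2·signedArea(DFC) = -3]
2. D_y = -7/6  [DA · EB = -21479/48 ∩ 2·signedArea(DFC) = -3]
   → D = (23/4, -7/6)

D = (23/4, -7/6)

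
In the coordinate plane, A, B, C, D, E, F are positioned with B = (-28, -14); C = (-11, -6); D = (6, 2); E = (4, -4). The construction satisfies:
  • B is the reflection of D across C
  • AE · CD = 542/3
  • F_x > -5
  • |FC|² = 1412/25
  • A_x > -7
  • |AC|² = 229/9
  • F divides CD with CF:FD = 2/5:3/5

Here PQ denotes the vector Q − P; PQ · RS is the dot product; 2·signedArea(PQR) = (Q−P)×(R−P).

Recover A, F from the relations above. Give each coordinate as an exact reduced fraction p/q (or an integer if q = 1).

1. A_x = -6  [line -17·x + -8·y + -434/3 = 0 ∩ |AC|² = 229/9]
2. A_y = -16/3  [line -17·x + -8·y + -434/3 = 0 ∩ |AC|² = 229/9]
   → A = (-6, -16/3)
3. F_x = -21/5  [F divides CD with CF:FD = 2/5:3/5]
4. F_y = -14/5  [F divides CD with CF:FD = 2/5:3/5]
   → F = (-21/5, -14/5)

A = (-6, -16/3)
F = (-21/5, -14/5)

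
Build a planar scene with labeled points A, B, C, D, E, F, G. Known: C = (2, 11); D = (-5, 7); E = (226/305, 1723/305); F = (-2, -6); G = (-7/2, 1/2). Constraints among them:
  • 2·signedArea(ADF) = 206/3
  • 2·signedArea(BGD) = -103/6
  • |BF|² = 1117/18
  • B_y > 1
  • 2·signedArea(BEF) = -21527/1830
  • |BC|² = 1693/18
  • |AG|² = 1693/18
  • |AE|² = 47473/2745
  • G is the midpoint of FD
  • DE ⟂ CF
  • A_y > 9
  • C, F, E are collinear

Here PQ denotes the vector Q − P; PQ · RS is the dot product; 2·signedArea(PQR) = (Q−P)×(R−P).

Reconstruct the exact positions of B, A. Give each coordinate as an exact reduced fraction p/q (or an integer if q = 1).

1. B_x = -7/6  [2·signedArea(BGD) = -103/6 ∩ 2·signedArea(BEF) = -21527/1830]
2. B_y = 11/6  [2·signedArea(BGD) = -103/6 ∩ 2·signedArea(BEF) = -21527/1830]
   → B = (-7/6, 11/6)
3. A_x = -1/3  [line 13·x + 3·y + -74/3 = 0 ∩ |AE|² = 47473/2745]
4. A_y = 29/3  [line 13·x + 3·y + -74/3 = 0 ∩ |AE|² = 47473/2745]
   → A = (-1/3, 29/3)

A = (-1/3, 29/3)
B = (-7/6, 11/6)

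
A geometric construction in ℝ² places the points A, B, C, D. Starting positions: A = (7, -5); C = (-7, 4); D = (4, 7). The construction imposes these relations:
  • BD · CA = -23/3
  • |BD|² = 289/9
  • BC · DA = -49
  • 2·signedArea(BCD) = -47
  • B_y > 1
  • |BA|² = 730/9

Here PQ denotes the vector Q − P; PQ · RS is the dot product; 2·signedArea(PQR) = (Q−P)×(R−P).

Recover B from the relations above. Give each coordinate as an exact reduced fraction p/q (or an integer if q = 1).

B = (4/3, 2)

1. B_x = 4/3  [BC · DA = -49 ∩ 2·signedArea(BCD) = -47]
2. B_y = 2  [BC · DA = -49 ∩ 2·signedArea(BCD) = -47]
   → B = (4/3, 2)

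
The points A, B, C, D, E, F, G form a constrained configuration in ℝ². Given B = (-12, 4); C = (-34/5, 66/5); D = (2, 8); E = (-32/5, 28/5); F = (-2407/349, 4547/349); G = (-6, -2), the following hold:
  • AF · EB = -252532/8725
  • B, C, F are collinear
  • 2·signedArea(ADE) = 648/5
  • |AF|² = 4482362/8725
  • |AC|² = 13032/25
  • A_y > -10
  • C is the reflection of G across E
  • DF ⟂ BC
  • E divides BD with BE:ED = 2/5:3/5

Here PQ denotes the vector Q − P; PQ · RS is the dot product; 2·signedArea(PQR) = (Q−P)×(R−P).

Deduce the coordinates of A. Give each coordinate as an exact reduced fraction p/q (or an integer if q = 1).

1. A_x = -28/5  [2·signedArea(ADE) = 648/5 ∩ AF · EB = -252532/8725]
2. A_y = -48/5  [2·signedArea(ADE) = 648/5 ∩ AF · EB = -252532/8725]
   → A = (-28/5, -48/5)

A = (-28/5, -48/5)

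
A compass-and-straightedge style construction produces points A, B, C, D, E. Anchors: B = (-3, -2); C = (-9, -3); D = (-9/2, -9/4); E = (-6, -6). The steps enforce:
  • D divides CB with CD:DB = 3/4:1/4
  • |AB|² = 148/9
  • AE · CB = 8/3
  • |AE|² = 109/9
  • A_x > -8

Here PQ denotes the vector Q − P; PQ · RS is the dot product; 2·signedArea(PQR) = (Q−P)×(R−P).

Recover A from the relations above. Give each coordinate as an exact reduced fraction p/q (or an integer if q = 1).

1. A_x = -7  [line -6·x + -1·y + -134/3 = 0 ∩ |AB|² = 148/9]
2. A_y = -8/3  [line -6·x + -1·y + -134/3 = 0 ∩ |AB|² = 148/9]
   → A = (-7, -8/3)

A = (-7, -8/3)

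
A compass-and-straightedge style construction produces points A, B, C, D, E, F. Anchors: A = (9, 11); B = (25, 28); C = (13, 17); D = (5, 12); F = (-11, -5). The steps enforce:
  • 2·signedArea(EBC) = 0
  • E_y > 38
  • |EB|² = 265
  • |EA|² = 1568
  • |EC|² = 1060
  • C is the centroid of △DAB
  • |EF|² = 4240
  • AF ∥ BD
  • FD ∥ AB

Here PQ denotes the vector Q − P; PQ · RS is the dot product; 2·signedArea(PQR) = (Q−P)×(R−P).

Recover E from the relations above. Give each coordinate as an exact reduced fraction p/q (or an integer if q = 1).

E = (37, 39)

1. E_x = 37  [line 11·x + -12·y + 61 = 0 ∩ |EA|² = 1568]
2. E_y = 39  [line 11·x + -12·y + 61 = 0 ∩ |EA|² = 1568]
   → E = (37, 39)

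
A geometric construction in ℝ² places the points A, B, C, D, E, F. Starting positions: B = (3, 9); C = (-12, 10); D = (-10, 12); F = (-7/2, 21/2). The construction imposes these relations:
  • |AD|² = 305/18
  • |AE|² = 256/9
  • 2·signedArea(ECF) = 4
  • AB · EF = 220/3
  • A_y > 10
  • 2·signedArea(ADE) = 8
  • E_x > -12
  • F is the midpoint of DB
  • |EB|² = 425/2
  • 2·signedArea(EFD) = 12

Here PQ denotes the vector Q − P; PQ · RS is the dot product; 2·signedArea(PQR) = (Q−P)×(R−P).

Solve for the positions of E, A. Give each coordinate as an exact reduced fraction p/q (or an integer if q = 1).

1. E_x = -23/2  [2·signedArea(ECF) = 4 ∩ 2·signedArea(EFD) = 12]
2. E_y = 21/2  [2·signedArea(ECF) = 4 ∩ 2·signedArea(EFD) = 12]
   → E = (-23/2, 21/2)
3. A_x = -37/6  [2·signedArea(ADE) = 8 ∩ AB · EF = 220/3]
4. A_y = 21/2  [2·signedArea(ADE) = 8 ∩ AB · EF = 220/3]
   → A = (-37/6, 21/2)

A = (-37/6, 21/2)
E = (-23/2, 21/2)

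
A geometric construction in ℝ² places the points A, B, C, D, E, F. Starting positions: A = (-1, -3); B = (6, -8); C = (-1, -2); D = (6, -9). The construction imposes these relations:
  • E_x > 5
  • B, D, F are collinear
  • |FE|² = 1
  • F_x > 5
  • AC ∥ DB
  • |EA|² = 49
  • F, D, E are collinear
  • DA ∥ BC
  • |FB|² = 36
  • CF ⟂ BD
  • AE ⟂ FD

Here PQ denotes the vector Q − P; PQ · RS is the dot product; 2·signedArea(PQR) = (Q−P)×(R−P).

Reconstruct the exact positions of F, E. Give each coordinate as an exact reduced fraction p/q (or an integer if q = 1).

1. F_x = 6  [B, D, F are collinear ∩ CF ⟂ BD]
2. F_y = -2  [B, D, F are collinear ∩ CF ⟂ BD]
   → F = (6, -2)
3. E_x = 6  [F, D, E are collinear ∩ AE ⟂ FD]
4. E_y = -3  [F, D, E are collinear ∩ AE ⟂ FD]
   → E = (6, -3)

E = (6, -3)
F = (6, -2)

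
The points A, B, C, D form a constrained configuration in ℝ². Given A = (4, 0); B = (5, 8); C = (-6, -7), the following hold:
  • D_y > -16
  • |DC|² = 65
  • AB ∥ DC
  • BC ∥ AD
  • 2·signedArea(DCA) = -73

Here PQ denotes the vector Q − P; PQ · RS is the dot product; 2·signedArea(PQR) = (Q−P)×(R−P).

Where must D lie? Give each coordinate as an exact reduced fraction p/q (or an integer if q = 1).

1. D_x = -7  [AB ∥ DC ∩ BC ∥ AD]
2. D_y = -15  [AB ∥ DC ∩ BC ∥ AD]
   → D = (-7, -15)

D = (-7, -15)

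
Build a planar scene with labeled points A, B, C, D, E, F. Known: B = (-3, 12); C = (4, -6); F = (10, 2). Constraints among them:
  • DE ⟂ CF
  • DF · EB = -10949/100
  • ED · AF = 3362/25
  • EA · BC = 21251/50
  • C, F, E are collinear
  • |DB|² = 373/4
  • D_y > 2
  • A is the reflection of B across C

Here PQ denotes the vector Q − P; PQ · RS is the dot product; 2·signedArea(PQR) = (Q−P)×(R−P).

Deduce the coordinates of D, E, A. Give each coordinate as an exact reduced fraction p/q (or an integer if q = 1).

A = (11, -24)
D = (1/2, 3)
E = (353/50, -48/25)

1. A_x = 11  [A is the reflection of B across C]
2. A_y = -24  [A is the reflection of B across C]
   → A = (11, -24)
3. E_x = 353/50  [C, F, E are collinear ∩ EA · BC = 21251/50]
4. E_y = -48/25  [C, F, E are collinear ∩ EA · BC = 21251/50]
   → E = (353/50, -48/25)
5. D_x = 1/2  [DF · EB = -10949/100 ∩ DE ⟂ CF]
6. D_y = 3  [DF · EB = -10949/100 ∩ DE ⟂ CF]
   → D = (1/2, 3)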